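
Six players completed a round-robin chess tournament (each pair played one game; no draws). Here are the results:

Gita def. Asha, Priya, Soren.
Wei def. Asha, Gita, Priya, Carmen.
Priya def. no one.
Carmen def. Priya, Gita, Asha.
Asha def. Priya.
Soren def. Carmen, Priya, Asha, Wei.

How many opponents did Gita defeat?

Gita's results: beat Soren, Priya, Asha; lost to Carmen, Wei.
That is 3 wins.

3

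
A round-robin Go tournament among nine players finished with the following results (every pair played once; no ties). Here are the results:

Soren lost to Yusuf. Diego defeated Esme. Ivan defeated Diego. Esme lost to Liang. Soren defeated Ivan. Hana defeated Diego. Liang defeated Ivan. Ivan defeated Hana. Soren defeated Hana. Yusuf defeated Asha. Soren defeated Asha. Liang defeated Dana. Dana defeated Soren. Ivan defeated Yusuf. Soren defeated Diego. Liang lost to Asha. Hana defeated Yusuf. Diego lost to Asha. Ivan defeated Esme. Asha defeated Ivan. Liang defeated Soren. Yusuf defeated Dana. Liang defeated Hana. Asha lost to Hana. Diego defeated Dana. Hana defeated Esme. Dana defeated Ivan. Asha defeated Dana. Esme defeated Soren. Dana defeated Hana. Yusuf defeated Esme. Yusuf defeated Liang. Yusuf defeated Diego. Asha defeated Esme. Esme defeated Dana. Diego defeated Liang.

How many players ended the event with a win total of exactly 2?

Win totals: Yusuf 6, Asha 5, Ivan 4, Hana 4, Soren 4, Liang 5, Diego 3, Esme 2, Dana 3.
Exactly 2: Esme — 1 player.

1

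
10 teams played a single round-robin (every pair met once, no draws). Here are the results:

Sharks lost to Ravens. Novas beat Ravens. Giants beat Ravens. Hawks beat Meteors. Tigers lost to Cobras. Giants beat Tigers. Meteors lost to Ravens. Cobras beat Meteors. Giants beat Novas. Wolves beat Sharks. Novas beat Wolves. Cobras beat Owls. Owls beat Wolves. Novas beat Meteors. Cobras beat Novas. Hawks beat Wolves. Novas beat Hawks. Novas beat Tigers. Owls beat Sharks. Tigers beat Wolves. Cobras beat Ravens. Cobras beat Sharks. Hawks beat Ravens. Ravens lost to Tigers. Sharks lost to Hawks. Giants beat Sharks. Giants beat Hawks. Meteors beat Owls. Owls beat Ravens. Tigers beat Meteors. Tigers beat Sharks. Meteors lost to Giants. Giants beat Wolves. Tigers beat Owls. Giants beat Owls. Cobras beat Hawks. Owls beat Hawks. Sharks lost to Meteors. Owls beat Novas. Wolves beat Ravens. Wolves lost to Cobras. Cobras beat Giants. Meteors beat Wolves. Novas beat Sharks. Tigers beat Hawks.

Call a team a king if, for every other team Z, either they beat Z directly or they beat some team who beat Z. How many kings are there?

Owls cannot reach Cobras, Giants in two steps.
Wolves cannot reach Owls, Hawks, Cobras, Tigers, Novas, Giants in two steps.
Hawks cannot reach Cobras, Tigers, Novas, Giants in two steps.
Sharks cannot reach Owls, Wolves, Hawks, Cobras, Tigers, Meteors, Novas, Ravens, Giants in two steps.
Cobras reaches everyone (king).
Tigers cannot reach Cobras, Giants in two steps.
Meteors cannot reach Cobras, Tigers, Giants in two steps.
Novas cannot reach Cobras, Giants in two steps.
Ravens cannot reach Hawks, Cobras, Tigers, Novas, Giants in two steps.
Giants cannot reach Cobras in two steps.
Kings: Cobras — 1.

1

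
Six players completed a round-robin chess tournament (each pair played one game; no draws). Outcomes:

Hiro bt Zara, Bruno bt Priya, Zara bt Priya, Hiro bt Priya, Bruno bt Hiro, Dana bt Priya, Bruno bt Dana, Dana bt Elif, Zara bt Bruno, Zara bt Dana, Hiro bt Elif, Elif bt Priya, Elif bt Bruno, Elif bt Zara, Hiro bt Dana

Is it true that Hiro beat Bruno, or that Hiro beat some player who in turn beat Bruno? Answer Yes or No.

Hiro did not beat Bruno directly.
Hiro beat Elif, Dana, Priya, Zara. Of those, Elif beat Bruno.

Yes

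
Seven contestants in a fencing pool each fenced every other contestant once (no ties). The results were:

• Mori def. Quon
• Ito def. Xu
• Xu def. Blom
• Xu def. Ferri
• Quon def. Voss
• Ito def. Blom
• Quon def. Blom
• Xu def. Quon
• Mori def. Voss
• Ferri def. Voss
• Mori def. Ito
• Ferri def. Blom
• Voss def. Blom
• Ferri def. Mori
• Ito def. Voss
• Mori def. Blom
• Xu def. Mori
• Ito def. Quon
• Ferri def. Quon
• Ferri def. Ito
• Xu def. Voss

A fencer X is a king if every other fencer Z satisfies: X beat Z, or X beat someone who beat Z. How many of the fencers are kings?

Ferri reaches everyone (king).
Quon cannot reach Ferri, Xu, Ito, Mori in two steps.
Blom cannot reach Ferri, Quon, Xu, Ito, Voss, Mori in two steps.
Xu reaches everyone (king).
Ito reaches everyone (king).
Voss cannot reach Ferri, Quon, Xu, Ito, Mori in two steps.
Mori cannot reach Ferri in two steps.
Kings: Ferri, Xu, Ito — 3.

3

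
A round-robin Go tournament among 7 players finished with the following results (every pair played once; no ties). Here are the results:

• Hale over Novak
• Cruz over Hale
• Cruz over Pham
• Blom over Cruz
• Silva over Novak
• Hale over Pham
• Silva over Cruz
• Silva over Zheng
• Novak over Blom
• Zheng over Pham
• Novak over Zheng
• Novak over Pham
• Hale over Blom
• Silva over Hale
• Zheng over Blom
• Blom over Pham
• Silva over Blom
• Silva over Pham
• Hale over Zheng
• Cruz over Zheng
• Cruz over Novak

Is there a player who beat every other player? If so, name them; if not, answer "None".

Silva has 6 wins out of 6 opponents — a perfect record.

Silva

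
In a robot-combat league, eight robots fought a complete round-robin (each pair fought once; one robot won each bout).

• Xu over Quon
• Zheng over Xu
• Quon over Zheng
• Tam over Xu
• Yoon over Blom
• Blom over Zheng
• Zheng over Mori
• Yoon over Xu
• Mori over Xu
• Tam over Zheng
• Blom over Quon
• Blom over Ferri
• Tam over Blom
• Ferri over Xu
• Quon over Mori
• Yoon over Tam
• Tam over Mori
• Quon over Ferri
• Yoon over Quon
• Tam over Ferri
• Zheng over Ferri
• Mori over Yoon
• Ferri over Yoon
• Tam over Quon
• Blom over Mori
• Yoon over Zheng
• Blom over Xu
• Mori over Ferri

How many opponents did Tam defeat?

6

Tam's results: beat Quon, Ferri, Mori, Zheng, Xu, Blom; lost to Yoon.
That is 6 wins.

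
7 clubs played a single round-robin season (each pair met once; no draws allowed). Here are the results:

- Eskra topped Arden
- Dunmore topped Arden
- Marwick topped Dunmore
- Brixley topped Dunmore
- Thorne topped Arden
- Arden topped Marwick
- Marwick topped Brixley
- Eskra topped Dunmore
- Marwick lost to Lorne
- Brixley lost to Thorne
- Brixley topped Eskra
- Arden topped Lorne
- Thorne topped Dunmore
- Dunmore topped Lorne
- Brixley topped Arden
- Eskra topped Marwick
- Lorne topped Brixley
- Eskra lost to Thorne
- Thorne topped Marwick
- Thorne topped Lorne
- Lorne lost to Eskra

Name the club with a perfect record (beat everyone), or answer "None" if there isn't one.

Thorne has 6 wins out of 6 opponents — a perfect record.

Thorne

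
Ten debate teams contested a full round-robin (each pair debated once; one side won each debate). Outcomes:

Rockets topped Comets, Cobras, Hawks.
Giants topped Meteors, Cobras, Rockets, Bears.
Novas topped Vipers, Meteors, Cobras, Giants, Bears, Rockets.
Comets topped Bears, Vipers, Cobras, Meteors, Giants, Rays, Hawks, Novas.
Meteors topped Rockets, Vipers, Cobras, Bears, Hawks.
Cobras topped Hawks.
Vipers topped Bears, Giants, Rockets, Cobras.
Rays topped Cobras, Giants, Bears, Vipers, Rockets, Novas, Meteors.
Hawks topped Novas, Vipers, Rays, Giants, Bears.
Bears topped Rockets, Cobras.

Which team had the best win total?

Win totals: Rockets 3, Bears 2, Hawks 5, Vipers 4, Meteors 5, Novas 6, Comets 8, Cobras 1, Giants 4, Rays 7.
Comets leads with 8 wins (next highest: 7).

Comets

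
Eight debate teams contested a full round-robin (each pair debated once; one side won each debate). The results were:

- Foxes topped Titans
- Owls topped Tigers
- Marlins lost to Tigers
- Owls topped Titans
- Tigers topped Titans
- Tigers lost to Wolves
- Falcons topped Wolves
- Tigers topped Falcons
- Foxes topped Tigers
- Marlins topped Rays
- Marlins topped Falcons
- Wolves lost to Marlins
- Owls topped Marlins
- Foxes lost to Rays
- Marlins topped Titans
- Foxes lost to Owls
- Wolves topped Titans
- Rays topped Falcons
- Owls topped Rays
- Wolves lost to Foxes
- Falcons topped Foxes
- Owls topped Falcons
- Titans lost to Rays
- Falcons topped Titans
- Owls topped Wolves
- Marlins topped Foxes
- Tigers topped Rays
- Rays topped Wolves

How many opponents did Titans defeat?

0

Titans' results: beat no one; lost to Marlins, Falcons, Tigers, Wolves, Foxes, Owls, Rays.
That is 0 wins.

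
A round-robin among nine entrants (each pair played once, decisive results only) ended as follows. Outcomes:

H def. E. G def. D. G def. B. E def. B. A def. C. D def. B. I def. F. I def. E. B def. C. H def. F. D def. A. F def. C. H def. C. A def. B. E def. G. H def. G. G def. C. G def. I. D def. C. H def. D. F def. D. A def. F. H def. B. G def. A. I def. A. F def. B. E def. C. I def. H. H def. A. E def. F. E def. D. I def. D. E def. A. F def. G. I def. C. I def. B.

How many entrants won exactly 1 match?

Win totals: A 3, B 1, C 0, D 3, E 6, F 4, G 5, H 7, I 7.
Exactly 1: B — 1 entrant.

1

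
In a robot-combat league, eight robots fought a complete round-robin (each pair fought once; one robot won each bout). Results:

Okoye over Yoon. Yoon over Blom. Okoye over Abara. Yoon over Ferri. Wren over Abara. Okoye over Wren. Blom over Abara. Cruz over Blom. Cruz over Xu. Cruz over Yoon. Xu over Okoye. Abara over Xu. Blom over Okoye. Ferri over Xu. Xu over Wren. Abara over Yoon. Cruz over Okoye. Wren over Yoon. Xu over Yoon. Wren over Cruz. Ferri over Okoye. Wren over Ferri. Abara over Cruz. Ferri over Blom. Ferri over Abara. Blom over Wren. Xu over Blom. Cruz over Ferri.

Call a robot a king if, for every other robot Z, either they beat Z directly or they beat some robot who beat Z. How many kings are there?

Ferri reaches everyone (king).
Abara reaches everyone (king).
Okoye reaches everyone (king).
Yoon cannot reach Cruz in two steps.
Xu reaches everyone (king).
Wren reaches everyone (king).
Blom reaches everyone (king).
Cruz reaches everyone (king).
Kings: Ferri, Abara, Okoye, Xu, Wren, Blom, Cruz — 7.

7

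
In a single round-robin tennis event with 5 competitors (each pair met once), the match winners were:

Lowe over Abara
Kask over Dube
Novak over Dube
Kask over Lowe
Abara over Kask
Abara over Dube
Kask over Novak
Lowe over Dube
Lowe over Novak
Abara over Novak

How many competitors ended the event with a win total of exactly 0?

1

Win totals: Kask 3, Novak 1, Dube 0, Abara 3, Lowe 3.
Exactly 0: Dube — 1 competitor.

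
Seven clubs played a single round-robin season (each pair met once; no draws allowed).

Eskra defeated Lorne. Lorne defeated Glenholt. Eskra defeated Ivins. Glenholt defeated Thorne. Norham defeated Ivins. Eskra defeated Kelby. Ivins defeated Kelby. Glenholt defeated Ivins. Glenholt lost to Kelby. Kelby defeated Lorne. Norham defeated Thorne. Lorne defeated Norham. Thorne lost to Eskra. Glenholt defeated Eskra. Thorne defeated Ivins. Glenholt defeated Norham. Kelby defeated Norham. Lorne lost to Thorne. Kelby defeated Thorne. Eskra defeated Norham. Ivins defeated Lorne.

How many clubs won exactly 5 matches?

Win totals: Eskra 5, Ivins 2, Lorne 2, Glenholt 4, Kelby 4, Thorne 2, Norham 2.
Exactly 5: Eskra — 1 club.

1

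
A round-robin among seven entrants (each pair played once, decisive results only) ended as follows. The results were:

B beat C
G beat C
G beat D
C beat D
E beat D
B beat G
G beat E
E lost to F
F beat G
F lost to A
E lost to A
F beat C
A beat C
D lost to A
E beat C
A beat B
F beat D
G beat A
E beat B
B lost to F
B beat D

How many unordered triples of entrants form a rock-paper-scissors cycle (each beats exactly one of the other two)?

3

Win totals: A 5, B 3, C 1, D 0, E 3, F 5, G 4.
An entrant with w wins dominates both others in C(w,2) triples; summing gives 10 + 3 + 0 + 0 + 3 + 10 + 6 = 32 transitive triples.
Total triples C(7,3) = 35, so cyclic triples = 35 − 32 = 3.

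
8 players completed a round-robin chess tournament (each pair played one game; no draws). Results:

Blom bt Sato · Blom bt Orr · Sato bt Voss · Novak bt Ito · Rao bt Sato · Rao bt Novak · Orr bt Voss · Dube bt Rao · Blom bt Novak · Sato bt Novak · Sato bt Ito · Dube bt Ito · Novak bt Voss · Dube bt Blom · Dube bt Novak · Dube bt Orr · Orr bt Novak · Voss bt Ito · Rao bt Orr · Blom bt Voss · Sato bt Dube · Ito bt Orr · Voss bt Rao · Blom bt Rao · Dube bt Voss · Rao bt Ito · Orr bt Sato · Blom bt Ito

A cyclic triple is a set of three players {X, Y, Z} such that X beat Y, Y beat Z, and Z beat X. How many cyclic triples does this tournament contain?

Win totals: Orr 3, Rao 4, Dube 6, Ito 1, Novak 2, Sato 4, Blom 6, Voss 2.
A player with w wins dominates both others in C(w,2) triples; summing gives 3 + 6 + 15 + 0 + 1 + 6 + 15 + 1 = 47 transitive triples.
Total triples C(8,3) = 56, so cyclic triples = 56 − 47 = 9.

9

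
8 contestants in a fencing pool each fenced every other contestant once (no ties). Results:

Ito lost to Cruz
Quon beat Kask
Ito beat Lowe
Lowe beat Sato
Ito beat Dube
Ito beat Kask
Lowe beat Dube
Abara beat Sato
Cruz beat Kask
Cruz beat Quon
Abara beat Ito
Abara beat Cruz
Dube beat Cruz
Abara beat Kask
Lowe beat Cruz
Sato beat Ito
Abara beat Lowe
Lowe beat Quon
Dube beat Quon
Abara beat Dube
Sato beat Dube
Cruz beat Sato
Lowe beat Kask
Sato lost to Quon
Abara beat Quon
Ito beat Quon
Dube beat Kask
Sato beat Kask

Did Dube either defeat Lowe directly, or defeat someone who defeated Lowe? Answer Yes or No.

No

Dube did not beat Lowe directly.
Dube beat Kask, Quon, Cruz, but each of them lost to Lowe. No two-step path.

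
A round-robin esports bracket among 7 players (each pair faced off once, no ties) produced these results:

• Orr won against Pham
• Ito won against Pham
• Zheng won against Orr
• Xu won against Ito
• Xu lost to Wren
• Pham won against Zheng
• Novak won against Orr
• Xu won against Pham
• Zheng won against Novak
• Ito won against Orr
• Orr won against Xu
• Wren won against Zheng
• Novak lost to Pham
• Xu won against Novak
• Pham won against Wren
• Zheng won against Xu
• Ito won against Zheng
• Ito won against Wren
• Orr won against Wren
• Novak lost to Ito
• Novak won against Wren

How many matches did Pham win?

3

Pham's results: beat Zheng, Novak, Wren; lost to Ito, Orr, Xu.
That is 3 wins.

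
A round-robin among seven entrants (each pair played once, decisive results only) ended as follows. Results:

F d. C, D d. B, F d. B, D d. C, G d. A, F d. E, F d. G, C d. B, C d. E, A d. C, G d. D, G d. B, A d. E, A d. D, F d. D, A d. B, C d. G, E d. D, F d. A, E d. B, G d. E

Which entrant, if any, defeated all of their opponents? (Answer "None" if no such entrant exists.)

F has 6 wins out of 6 opponents — a perfect record.

F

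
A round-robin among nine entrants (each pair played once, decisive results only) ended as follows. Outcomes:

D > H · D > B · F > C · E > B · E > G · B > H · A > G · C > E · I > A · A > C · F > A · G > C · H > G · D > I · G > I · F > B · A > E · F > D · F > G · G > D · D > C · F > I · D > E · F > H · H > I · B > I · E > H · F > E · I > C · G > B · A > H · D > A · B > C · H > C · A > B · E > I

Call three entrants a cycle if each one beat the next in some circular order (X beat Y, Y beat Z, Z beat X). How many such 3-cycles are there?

Win totals: A 5, B 3, C 1, D 6, E 4, F 8, G 4, H 3, I 2.
An entrant with w wins dominates both others in C(w,2) triples; summing gives 10 + 3 + 0 + 15 + 6 + 28 + 6 + 3 + 1 = 72 transitive triples.
Total triples C(9,3) = 84, so cyclic triples = 84 − 72 = 12.

12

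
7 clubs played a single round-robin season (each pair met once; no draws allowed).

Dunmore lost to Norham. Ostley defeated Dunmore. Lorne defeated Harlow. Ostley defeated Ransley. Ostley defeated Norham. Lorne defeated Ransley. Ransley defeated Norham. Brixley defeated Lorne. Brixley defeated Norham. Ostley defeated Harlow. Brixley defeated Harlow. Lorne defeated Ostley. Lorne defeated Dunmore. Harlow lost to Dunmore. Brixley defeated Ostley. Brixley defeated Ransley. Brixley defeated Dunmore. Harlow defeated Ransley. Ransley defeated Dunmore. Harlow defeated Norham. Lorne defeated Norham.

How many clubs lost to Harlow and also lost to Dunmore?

0

Harlow beat: Ransley, Norham.
Dunmore beat: Harlow.
No one was beaten by both.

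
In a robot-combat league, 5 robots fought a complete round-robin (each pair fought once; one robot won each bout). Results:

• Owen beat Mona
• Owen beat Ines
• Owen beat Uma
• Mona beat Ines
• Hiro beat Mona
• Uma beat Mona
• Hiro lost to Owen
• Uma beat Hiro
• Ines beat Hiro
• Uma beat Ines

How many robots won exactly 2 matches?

Win totals: Ines 1, Uma 3, Hiro 1, Owen 4, Mona 1.
No robot has exactly 2 wins.

0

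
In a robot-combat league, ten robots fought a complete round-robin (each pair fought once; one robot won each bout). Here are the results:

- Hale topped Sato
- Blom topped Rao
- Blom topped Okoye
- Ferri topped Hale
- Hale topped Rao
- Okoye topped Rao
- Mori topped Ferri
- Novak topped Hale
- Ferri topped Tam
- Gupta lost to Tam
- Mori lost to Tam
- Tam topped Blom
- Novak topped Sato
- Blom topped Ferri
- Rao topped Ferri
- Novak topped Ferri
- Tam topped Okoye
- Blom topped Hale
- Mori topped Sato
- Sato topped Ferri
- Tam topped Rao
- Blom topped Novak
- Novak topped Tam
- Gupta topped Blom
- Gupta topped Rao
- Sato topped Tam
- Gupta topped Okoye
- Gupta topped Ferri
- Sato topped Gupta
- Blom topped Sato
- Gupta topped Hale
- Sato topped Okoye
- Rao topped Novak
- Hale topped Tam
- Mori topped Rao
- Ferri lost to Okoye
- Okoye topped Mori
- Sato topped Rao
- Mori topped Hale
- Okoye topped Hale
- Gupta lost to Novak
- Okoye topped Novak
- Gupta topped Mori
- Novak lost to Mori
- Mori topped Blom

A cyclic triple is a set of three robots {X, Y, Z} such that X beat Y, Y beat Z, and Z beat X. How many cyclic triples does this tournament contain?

Win totals: Novak 5, Hale 3, Sato 5, Gupta 6, Ferri 2, Tam 5, Mori 6, Blom 6, Okoye 5, Rao 2.
A robot with w wins dominates both others in C(w,2) triples; summing gives 10 + 3 + 10 + 15 + 1 + 10 + 15 + 15 + 10 + 1 = 90 transitive triples.
Total triples C(10,3) = 120, so cyclic triples = 120 − 90 = 30.

30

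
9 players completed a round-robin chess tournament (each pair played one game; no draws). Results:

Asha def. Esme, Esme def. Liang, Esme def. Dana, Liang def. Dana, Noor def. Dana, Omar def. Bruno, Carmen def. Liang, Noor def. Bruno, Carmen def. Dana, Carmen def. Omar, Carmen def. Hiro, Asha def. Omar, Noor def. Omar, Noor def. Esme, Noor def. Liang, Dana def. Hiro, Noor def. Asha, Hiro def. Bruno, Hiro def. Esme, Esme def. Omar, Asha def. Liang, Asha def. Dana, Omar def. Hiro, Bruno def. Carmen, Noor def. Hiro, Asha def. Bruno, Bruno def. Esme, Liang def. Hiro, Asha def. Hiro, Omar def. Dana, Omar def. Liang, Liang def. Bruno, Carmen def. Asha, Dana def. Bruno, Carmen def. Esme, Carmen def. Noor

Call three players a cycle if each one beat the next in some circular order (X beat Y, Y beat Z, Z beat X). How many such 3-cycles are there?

12

Win totals: Liang 3, Hiro 2, Dana 2, Esme 3, Asha 6, Carmen 7, Noor 7, Omar 4, Bruno 2.
A player with w wins dominates both others in C(w,2) triples; summing gives 3 + 1 + 1 + 3 + 15 + 21 + 21 + 6 + 1 = 72 transitive triples.
Total triples C(9,3) = 84, so cyclic triples = 84 − 72 = 12.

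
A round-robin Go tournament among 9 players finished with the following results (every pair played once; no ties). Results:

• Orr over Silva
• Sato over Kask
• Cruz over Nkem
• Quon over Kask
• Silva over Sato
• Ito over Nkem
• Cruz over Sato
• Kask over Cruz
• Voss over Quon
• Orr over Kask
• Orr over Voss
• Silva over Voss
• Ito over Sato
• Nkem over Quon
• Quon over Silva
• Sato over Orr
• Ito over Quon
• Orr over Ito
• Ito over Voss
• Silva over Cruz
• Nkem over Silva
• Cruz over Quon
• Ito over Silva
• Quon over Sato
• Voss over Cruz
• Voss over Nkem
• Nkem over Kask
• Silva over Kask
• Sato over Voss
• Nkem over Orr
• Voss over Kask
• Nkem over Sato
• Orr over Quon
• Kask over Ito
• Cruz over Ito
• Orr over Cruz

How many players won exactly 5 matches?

2

Win totals: Kask 2, Sato 3, Silva 4, Quon 3, Cruz 4, Nkem 5, Orr 6, Ito 5, Voss 4.
Exactly 5: Nkem, Ito — 2 players.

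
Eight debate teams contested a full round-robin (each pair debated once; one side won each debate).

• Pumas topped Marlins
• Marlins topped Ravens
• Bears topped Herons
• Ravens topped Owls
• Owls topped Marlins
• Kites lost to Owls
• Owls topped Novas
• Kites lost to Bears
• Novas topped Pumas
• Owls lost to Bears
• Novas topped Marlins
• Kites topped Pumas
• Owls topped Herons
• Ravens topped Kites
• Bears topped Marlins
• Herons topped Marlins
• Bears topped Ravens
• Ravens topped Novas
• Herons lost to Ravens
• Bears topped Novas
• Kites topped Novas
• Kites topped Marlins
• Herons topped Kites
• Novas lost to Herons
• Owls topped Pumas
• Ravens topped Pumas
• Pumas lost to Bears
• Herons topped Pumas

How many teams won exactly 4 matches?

1

Win totals: Pumas 1, Owls 5, Ravens 5, Herons 4, Novas 2, Kites 3, Bears 7, Marlins 1.
Exactly 4: Herons — 1 team.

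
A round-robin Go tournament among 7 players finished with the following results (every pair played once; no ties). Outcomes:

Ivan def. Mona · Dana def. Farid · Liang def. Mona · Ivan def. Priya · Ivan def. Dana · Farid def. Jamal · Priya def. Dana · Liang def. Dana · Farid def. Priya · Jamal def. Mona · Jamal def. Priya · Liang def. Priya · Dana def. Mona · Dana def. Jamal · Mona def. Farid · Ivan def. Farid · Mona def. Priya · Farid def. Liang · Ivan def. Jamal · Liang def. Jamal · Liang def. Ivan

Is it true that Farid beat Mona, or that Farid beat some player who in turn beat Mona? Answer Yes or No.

Farid did not beat Mona directly.
Farid beat Liang, Priya, Jamal. Of those, Liang beat Mona.

Yes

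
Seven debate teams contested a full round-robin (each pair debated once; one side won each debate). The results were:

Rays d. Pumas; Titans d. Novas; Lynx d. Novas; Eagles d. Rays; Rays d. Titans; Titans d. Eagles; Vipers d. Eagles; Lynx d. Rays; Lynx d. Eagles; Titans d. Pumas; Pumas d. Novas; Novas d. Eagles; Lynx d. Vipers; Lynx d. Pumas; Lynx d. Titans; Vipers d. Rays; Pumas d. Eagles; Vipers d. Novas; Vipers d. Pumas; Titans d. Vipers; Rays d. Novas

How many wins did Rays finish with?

3

Rays' results: beat Novas, Titans, Pumas; lost to Lynx, Eagles, Vipers.
That is 3 wins.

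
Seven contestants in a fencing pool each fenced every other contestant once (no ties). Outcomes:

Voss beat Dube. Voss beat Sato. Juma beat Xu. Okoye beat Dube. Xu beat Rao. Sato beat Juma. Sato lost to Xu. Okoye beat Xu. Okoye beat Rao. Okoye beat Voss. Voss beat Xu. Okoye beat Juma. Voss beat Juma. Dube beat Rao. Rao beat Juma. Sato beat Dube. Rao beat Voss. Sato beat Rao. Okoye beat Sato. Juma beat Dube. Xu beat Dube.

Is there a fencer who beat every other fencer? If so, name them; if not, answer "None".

Okoye has 6 wins out of 6 opponents — a perfect record.

Okoye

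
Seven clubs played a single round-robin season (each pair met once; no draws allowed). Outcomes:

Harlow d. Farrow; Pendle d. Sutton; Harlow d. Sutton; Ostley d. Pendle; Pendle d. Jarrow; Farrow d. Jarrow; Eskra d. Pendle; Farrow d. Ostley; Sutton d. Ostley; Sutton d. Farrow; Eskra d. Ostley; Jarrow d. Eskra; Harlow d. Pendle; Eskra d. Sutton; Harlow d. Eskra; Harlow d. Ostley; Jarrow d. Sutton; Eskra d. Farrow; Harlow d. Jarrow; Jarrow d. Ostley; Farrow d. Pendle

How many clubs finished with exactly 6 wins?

1

Win totals: Eskra 4, Ostley 1, Harlow 6, Jarrow 3, Sutton 2, Farrow 3, Pendle 2.
Exactly 6: Harlow — 1 club.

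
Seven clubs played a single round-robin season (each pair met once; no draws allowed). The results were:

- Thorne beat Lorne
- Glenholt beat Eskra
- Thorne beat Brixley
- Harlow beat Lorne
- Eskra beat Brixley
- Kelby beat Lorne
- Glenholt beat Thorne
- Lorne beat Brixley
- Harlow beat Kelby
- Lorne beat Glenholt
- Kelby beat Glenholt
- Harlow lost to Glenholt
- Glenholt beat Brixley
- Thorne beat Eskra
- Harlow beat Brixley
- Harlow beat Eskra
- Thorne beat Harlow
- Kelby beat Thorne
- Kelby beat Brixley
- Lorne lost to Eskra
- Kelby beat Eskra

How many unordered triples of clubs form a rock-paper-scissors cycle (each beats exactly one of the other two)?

Win totals: Lorne 2, Thorne 4, Harlow 4, Kelby 5, Glenholt 4, Eskra 2, Brixley 0.
A club with w wins dominates both others in C(w,2) triples; summing gives 1 + 6 + 6 + 10 + 6 + 1 + 0 = 30 transitive triples.
Total triples C(7,3) = 35, so cyclic triples = 35 − 30 = 5.

5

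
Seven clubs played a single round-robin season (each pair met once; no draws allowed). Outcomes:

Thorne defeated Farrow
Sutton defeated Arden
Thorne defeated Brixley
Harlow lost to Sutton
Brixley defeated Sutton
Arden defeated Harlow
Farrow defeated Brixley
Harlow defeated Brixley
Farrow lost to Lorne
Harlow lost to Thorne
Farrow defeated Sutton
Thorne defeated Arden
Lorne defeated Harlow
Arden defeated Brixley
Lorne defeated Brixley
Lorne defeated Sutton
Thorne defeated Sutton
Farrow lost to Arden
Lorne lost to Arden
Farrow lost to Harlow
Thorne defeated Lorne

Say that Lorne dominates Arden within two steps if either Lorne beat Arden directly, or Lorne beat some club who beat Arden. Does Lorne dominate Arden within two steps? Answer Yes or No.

Lorne did not beat Arden directly.
Lorne beat Harlow, Sutton, Farrow, Brixley. Of those, Sutton beat Arden.

Yes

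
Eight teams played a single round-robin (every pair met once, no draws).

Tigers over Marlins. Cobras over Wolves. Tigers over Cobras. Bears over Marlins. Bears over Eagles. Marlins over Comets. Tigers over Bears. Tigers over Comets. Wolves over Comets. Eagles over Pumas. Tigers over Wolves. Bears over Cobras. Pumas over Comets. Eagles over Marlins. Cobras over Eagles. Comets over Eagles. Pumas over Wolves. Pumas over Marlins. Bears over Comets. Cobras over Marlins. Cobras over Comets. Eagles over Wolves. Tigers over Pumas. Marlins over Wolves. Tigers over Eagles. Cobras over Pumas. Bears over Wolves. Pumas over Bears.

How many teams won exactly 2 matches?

1

Win totals: Wolves 1, Marlins 2, Comets 1, Cobras 5, Pumas 4, Bears 5, Tigers 7, Eagles 3.
Exactly 2: Marlins — 1 team.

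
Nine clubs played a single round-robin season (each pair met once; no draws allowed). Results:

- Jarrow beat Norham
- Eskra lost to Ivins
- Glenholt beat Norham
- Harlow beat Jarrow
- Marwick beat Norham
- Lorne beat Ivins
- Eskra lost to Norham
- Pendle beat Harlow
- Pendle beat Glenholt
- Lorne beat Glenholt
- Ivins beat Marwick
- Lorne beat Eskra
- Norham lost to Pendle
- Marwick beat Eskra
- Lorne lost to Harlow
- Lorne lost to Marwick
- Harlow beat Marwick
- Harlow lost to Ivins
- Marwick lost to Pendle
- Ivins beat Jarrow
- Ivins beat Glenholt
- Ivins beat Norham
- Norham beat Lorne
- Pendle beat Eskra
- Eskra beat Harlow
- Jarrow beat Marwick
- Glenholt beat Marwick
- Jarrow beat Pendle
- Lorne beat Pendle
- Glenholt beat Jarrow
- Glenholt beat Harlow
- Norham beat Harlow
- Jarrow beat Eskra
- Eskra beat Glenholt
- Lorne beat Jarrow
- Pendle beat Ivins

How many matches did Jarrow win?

Jarrow's results: beat Eskra, Pendle, Marwick, Norham; lost to Harlow, Ivins, Lorne, Glenholt.
That is 4 wins.

4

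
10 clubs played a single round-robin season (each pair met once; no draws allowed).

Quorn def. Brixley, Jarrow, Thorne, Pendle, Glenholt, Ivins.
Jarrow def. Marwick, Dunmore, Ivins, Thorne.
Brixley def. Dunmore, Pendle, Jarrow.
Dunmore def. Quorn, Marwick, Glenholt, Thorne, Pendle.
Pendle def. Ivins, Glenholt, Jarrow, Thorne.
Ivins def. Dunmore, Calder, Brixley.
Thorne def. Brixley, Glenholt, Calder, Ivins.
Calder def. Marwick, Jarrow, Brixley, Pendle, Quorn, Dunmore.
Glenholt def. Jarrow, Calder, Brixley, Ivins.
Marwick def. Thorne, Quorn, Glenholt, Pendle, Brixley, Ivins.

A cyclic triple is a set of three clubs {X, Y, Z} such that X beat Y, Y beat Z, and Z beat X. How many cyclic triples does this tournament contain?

35

Win totals: Brixley 3, Thorne 4, Pendle 4, Marwick 6, Dunmore 5, Jarrow 4, Glenholt 4, Quorn 6, Calder 6, Ivins 3.
A club with w wins dominates both others in C(w,2) triples; summing gives 3 + 6 + 6 + 15 + 10 + 6 + 6 + 15 + 15 + 3 = 85 transitive triples.
Total triples C(10,3) = 120, so cyclic triples = 120 − 85 = 35.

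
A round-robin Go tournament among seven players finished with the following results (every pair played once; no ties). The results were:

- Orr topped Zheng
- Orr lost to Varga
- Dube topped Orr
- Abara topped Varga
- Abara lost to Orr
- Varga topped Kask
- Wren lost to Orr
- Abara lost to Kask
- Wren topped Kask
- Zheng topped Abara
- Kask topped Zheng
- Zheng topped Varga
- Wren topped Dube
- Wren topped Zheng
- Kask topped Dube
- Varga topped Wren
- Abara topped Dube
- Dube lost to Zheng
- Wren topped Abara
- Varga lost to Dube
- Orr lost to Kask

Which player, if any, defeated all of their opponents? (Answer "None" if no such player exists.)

Highest win total is Wren with 4 (out of 6 possible).
Wren lost to Varga, Orr, so no player went undefeated.

None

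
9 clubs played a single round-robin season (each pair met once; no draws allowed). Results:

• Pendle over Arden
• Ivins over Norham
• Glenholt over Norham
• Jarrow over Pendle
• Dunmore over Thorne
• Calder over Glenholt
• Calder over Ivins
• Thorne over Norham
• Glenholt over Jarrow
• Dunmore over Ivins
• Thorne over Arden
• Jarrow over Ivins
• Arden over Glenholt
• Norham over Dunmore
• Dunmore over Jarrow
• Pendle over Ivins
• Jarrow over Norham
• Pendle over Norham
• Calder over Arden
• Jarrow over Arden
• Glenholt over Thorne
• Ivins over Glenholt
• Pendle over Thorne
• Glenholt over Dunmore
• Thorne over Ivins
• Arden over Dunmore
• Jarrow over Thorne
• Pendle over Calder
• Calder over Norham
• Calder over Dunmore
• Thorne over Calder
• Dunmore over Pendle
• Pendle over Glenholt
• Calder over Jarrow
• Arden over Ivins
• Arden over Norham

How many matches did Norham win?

Norham's results: beat Dunmore; lost to Glenholt, Jarrow, Pendle, Arden, Thorne, Ivins, Calder.
That is 1 win.

1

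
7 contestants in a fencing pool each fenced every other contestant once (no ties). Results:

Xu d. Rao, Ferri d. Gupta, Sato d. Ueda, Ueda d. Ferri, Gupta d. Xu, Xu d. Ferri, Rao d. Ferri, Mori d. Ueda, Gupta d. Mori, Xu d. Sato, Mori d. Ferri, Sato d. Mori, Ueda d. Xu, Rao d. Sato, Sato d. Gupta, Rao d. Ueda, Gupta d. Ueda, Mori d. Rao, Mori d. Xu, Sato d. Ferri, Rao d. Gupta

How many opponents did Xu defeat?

Xu's results: beat Rao, Ferri, Sato; lost to Mori, Gupta, Ueda.
That is 3 wins.

3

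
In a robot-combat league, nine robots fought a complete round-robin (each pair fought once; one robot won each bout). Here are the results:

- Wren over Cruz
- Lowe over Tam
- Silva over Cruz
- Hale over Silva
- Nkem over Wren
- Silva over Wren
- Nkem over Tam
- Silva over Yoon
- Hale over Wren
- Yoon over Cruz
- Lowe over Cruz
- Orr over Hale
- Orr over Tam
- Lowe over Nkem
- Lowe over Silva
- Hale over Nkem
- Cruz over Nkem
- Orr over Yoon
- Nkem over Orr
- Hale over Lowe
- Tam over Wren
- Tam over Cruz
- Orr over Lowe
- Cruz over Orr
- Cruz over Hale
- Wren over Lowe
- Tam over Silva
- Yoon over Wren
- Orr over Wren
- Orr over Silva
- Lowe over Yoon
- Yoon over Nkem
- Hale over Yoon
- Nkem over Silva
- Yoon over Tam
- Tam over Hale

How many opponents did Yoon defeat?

Yoon's results: beat Tam, Wren, Cruz, Nkem; lost to Orr, Hale, Lowe, Silva.
That is 4 wins.

4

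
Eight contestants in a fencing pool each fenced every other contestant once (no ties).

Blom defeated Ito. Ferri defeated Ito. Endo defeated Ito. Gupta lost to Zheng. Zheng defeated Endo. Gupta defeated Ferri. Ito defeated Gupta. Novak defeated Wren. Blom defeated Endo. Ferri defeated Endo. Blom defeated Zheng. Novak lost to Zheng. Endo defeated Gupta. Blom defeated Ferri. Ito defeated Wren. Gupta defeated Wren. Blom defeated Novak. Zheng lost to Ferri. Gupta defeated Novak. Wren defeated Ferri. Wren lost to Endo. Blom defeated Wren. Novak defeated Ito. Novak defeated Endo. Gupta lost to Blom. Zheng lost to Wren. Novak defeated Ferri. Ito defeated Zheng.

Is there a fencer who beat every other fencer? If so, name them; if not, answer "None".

Blom has 7 wins out of 7 opponents — a perfect record.

Blom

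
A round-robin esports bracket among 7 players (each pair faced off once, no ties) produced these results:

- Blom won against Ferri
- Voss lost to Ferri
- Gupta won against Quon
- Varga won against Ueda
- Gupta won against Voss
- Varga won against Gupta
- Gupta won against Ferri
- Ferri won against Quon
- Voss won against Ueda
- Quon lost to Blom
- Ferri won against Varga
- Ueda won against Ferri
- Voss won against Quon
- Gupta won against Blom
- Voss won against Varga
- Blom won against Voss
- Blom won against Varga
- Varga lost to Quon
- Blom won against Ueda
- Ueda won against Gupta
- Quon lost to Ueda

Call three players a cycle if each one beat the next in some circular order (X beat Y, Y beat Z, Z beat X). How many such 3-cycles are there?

9

Win totals: Ferri 3, Quon 1, Voss 3, Blom 5, Ueda 3, Gupta 4, Varga 2.
A player with w wins dominates both others in C(w,2) triples; summing gives 3 + 0 + 3 + 10 + 3 + 6 + 1 = 26 transitive triples.
Total triples C(7,3) = 35, so cyclic triples = 35 − 26 = 9.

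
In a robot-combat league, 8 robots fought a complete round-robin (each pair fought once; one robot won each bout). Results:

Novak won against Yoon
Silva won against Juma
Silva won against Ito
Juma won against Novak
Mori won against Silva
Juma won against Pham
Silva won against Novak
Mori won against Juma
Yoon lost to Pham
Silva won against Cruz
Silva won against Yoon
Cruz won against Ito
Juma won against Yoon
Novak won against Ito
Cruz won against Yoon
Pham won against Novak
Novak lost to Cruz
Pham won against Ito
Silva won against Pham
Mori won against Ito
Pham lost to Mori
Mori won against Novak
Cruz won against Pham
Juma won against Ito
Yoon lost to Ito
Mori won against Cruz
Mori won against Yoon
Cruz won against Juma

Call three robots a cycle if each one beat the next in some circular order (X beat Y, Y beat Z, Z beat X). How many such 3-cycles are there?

0

Win totals: Ito 1, Yoon 0, Pham 3, Silva 6, Mori 7, Novak 2, Juma 4, Cruz 5.
A robot with w wins dominates both others in C(w,2) triples; summing gives 0 + 0 + 3 + 15 + 21 + 1 + 6 + 10 = 56 transitive triples.
Total triples C(8,3) = 56, so cyclic triples = 56 − 56 = 0.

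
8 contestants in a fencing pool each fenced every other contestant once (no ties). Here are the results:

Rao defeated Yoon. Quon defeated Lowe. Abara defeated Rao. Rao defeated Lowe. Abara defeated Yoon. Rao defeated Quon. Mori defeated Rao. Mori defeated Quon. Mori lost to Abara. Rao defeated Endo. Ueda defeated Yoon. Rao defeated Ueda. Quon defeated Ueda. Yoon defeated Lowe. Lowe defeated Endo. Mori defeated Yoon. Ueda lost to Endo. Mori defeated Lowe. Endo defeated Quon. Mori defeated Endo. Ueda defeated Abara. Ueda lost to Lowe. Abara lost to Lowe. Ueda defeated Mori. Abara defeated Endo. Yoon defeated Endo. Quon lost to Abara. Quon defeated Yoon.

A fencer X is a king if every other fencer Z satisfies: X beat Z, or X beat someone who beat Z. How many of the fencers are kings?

5

Yoon cannot reach Mori, Rao in two steps.
Mori reaches everyone (king).
Lowe reaches everyone (king).
Rao reaches everyone (king).
Endo cannot reach Rao in two steps.
Abara reaches everyone (king).
Quon cannot reach Rao in two steps.
Ueda reaches everyone (king).
Kings: Mori, Lowe, Rao, Abara, Ueda — 5.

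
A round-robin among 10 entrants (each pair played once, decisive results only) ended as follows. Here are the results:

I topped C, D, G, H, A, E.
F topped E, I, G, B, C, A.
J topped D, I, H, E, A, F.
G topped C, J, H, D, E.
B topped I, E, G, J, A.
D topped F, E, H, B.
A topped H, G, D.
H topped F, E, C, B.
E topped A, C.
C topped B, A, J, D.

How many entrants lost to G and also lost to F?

2

G beat: C, D, E, H, J.
F beat: A, B, C, E, G, I.
Both beat: C, E — 2.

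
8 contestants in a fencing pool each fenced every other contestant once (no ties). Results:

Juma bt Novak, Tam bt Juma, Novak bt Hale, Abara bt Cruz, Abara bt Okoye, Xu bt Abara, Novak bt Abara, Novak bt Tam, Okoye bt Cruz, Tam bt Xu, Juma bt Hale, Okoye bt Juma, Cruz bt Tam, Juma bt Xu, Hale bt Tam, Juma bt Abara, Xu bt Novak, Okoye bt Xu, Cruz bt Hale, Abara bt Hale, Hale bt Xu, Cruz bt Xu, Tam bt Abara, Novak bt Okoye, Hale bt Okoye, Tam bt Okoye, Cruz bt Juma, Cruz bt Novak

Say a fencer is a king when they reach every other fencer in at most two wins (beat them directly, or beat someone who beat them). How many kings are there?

7

Juma reaches everyone (king).
Tam reaches everyone (king).
Hale reaches everyone (king).
Okoye reaches everyone (king).
Abara reaches everyone (king).
Xu cannot reach Juma in two steps.
Novak reaches everyone (king).
Cruz reaches everyone (king).
Kings: Juma, Tam, Hale, Okoye, Abara, Novak, Cruz — 7.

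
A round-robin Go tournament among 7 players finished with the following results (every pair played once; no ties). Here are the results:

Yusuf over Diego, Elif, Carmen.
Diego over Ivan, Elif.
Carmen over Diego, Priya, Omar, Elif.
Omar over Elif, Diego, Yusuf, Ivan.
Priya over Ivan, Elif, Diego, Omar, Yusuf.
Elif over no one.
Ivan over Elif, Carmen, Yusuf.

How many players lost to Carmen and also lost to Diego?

1

Carmen beat: Elif, Priya, Diego, Omar.
Diego beat: Ivan, Elif.
Both beat: Elif — 1.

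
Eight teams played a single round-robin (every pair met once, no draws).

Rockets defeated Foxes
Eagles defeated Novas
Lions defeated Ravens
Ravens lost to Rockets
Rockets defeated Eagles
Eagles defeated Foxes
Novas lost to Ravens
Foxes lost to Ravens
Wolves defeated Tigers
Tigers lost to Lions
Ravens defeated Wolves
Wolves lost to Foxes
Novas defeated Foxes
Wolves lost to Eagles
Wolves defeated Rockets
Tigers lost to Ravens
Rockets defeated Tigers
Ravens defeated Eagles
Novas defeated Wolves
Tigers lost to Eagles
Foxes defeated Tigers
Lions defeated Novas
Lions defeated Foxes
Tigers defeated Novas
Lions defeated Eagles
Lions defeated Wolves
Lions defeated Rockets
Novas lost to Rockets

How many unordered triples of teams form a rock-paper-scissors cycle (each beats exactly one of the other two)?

6

Win totals: Wolves 2, Ravens 5, Tigers 1, Foxes 2, Novas 2, Eagles 4, Lions 7, Rockets 5.
A team with w wins dominates both others in C(w,2) triples; summing gives 1 + 10 + 0 + 1 + 1 + 6 + 21 + 10 = 50 transitive triples.
Total triples C(8,3) = 56, so cyclic triples = 56 − 50 = 6.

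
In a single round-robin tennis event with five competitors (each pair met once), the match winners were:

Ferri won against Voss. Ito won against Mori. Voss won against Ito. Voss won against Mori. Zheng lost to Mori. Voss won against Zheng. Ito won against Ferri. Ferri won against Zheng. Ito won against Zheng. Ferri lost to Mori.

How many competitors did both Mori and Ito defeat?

2

Mori beat: Ferri, Zheng.
Ito beat: Mori, Ferri, Zheng.
Both beat: Ferri, Zheng — 2.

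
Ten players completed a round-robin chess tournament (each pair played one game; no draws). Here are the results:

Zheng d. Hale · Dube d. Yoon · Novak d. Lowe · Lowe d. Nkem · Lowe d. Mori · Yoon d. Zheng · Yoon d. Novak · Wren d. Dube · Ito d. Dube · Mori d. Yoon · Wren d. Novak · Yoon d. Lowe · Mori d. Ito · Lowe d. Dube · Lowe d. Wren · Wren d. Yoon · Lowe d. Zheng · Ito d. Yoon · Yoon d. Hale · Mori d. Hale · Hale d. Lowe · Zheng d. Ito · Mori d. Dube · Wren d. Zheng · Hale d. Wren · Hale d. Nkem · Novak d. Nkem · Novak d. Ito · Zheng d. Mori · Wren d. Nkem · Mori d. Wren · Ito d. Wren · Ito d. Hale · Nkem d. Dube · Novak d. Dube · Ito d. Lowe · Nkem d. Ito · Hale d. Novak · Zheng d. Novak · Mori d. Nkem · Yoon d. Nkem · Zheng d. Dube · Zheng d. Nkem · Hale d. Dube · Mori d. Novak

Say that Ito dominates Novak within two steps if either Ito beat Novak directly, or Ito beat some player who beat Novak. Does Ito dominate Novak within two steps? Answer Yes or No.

Yes

Ito did not beat Novak directly.
Ito beat Lowe, Yoon, Wren, Dube, Hale. Of those, Yoon beat Novak.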